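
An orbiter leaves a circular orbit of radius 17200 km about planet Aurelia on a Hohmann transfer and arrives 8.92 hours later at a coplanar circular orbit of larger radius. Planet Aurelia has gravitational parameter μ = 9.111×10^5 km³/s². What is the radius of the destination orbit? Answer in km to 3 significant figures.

r₂ = 74100 km

Transfer time t = 8.92 hours = 32112 s, and t = π√(a_t³/μ).
So a_t = (μ t²/π²)^(1/3) = (9.111×10^5 × (32112)² / π²)^(1/3) = 45660 km.
Since a_t = (r₁ + r₂)/2, r₂ = 2a_t − r₁ = 2×45660 − 17200 = 74120 km.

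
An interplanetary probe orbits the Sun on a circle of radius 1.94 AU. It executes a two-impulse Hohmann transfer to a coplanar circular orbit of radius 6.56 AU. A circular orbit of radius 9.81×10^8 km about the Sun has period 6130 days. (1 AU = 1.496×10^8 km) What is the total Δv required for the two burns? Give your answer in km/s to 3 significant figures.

From Kepler's third law T² = 4π²r³/μ at r = 9.81×10^8 km, T = 6130 days = 6130 × 86400 s = 5.29632×10^8 s: μ = 4π²r³/T² = 1.32867×10^11 km³/s².
In km: r₁ = 1.94 × 1.496×10^8 = 2.90224×10^8 km; r₂ = 6.56 × 1.496×10^8 = 9.81376×10^8 km.
The Hohmann ellipse has a_t = (r₁ + r₂)/2 = 6.358×10^8 km.
At r₁ the circular-orbit speed is v₁ = √(μ/r₁) = 21.3965 km/s.
Transfer-orbit speed at r₁ (vis-viva): v_p = √[μ(2/r₁ − 1/a_t)] = 26.5828 km/s.
First burn Δv₁ = |v_p − v₁| = 5.1863 km/s.
At r₂, v₂ = √(μ/r₂) = 11.6357 km/s.
Transfer-orbit speed at r₂: v_a = √[μ(2/r₂ − 1/a_t)] = 7.86136 km/s.
Second burn Δv₂ = |v₂ − v_a| = 3.7743 km/s.
Total Δv = Δv₁ + Δv₂ = 8.961 km/s.

Δv = 8.96 km/s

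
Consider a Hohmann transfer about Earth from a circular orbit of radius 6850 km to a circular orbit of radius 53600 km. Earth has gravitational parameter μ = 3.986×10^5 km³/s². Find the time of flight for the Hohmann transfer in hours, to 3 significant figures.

t = 7.26 hours

Semi-major axis of the transfer orbit: a_t = (6850 + 53600)/2 = 30225 km.
Half the transfer-orbit period gives t = π√(a_t³/μ) = 26150 s.
Converting: 26150 s ÷ 3600 s/hour = 7.26 hours.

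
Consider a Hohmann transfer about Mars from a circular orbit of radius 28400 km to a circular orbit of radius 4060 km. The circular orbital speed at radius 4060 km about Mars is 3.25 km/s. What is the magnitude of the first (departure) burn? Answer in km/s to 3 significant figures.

Δv₁ = 0.614 km/s

From the circular-orbit relation v² = μ/r at r = 4060 km: μ = v²r = (3.25)² × 4060 = 42883.8 km³/s².
Semi-major axis of the transfer orbit: a_t = (28400 + 4060)/2 = 16230 km.
Circular speed at r = 28400 km: v_c = √(μ/r) = 1.2288 km/s.
Transfer-orbit speed at the same r (vis-viva, a = a_t): v_t = √[μ(2/r − 1/a_t)] = 0.61460 km/s.
Δv₁ = |v_t − v_c| = |0.61460 − 1.2288| = 0.6142 km/s.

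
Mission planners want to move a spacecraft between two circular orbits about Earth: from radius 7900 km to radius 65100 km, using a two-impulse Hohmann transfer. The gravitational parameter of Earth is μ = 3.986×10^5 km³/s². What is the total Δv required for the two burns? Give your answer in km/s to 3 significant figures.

The Hohmann ellipse has a_t = (r₁ + r₂)/2 = 36500 km.
At r₁ the circular-orbit speed is v₁ = √(μ/r₁) = 7.103 km/s.
On the transfer ellipse at r₁, v² = μ(2/r − 1/a) gives v_p = √[μ(2/r₁ − 1/a_t)] = 9.486 km/s.
First burn Δv₁ = |v_p − v₁| = 2.383 km/s.
At r₂, v₂ = √(μ/r₂) = 2.474 km/s.
Transfer-orbit speed at r₂: v_a = √[μ(2/r₂ − 1/a_t)] = 1.151 km/s.
Second burn Δv₂ = |v₂ − v_a| = 1.323 km/s.
Δv = Δv₁ + Δv₂ = 2.383 + 1.323 = 3.706 km/s.

Δv = 3.71 km/s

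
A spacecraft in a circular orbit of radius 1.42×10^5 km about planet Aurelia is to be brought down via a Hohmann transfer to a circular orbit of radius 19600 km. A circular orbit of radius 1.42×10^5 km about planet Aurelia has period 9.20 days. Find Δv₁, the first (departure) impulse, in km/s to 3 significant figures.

From Kepler's third law T² = 4π²r³/μ at r = 1.42×10^5 km, T = 9.20 days = 9.20 × 86400 s = 7.9488×10^5 s: μ = 4π²r³/T² = 1.78905×10^5 km³/s².
Transfer-ellipse semi-major axis a_t = (r₁ + r₂)/2 = (1.420×10^5 + 19600)/2 = 80800 km.
On the circular orbit at r = 1.420×10^5 km, v_c = √(μ/r) = 1.1224 km/s.
Vis-viva on the transfer ellipse at r = 1.420×10^5 km gives v_t = √[μ(2/r − 1/a_t)] = 0.55283 km/s.
Δv₁ = |v_t − v_c| = |0.55283 − 1.1224| = 0.5696 km/s.

Δv₁ = 0.570 km/s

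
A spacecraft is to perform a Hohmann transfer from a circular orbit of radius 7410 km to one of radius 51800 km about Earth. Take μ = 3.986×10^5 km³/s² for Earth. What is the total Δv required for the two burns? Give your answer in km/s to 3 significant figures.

Δv = 3.75 km/s

Semi-major axis of the transfer orbit: a_t = (7410 + 51800)/2 = 29605 km.
Circular speed at r₁: v₁ = √(μ/r₁) = √(3.986×10^5/7410) = 7.3343 km/s.
Transfer-orbit speed at r₁ (vis-viva): v_p = √[μ(2/r₁ − 1/a_t)] = 9.7016 km/s.
First burn Δv₁ = |v_p − v₁| = 2.367 km/s.
Circular speed at r₂: v₂ = √(μ/r₂) = 2.774 km/s.
Transfer-orbit speed at r₂: v_a = √[μ(2/r₂ − 1/a_t)] = 1.388 km/s.
Second burn Δv₂ = |v₂ − v_a| = 1.386 km/s.
Δv = Δv₁ + Δv₂ = 2.367 + 1.386 = 3.753 km/s.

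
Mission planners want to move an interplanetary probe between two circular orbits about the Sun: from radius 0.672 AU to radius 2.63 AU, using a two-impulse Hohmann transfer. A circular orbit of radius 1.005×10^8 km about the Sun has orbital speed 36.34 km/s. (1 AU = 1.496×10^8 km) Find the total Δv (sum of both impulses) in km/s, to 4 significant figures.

From the circular-orbit relation v² = μ/r at r = 1.005×10^8 km: μ = v²r = (36.34)² × 1.005×10^8 = 1.32720×10^11 km³/s².
In km: r₁ = 0.672 × 1.496×10^8 = 1.005312×10^8 km; r₂ = 2.63 × 1.496×10^8 = 3.93448×10^8 km.
Semi-major axis of the transfer orbit: a_t = (1.005312×10^8 + 3.93448×10^8)/2 = 2.469896×10^8 km.
Circular speed at r₁: v₁ = √(μ/r₁) = √(1.32720×10^11/1.005312×10^8) = 36.3344 km/s.
On the transfer ellipse at r₁, vis-viva equation gives v_p = √[μ(2/r₁ − 1/a_t)] = 45.8587 km/s.
First burn Δv₁ = |v_p − v₁| = 9.524 km/s.
Circular speed at r₂: v₂ = √(μ/r₂) = 18.3664 km/s.
Transfer-orbit speed at r₂: v_a = √[μ(2/r₂ − 1/a_t)] = 11.7175 km/s.
Second burn Δv₂ = |v₂ − v_a| = 6.649 km/s.
Total Δv = Δv₁ + Δv₂ = 16.17 km/s.

Δv = 16.17 km/s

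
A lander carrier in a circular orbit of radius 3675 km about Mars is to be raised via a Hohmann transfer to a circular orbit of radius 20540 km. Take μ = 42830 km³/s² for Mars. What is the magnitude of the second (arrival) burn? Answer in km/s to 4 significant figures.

Transfer-ellipse semi-major axis a_t = (r₁ + r₂)/2 = (3675 + 20540)/2 = 12107.5 km.
Circular speed at r = 20540 km: v_c = √(μ/r) = 1.44402 km/s.
Transfer-orbit speed at the same r (vis-viva, a = a_t): v_t = √[μ(2/r − 1/a_t)] = 0.795564 km/s.
Δv₂ = |v_t − v_c| = |0.795564 − 1.44402| = 0.6485 km/s.

Δv₂ = 0.6485 km/s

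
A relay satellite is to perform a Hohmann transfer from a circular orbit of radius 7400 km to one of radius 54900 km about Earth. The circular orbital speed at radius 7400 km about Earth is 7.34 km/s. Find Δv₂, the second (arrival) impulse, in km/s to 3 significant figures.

Δv₂ = 1.38 km/s

From the circular-orbit relation v² = μ/r at r = 7400 km: μ = v²r = (7.34)² × 7400 = 3.98679×10^5 km³/s².
Semi-major axis of the transfer orbit: a_t = (7400 + 54900)/2 = 31150 km.
Circular speed at r = 54900 km: v_c = √(μ/r) = 2.6948 km/s.
Transfer-orbit speed at the same r (vis-viva, a = a_t): v_t = √[μ(2/r − 1/a_t)] = 1.3134 km/s.
Δv₂ = |v_t − v_c| = |1.3134 − 2.6948| = 1.381 km/s.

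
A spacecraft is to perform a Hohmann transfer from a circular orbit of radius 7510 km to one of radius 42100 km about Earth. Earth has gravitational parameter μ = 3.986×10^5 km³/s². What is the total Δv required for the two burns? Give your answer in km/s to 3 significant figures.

Δv = 3.59 km/s

Transfer-ellipse semi-major axis a_t = (r₁ + r₂)/2 = (7510 + 42100)/2 = 24805 km.
At r₁ the circular-orbit speed is v₁ = √(μ/r₁) = 7.285 km/s.
On the transfer ellipse at r₁, vis-viva equation gives v_p = √[μ(2/r₁ − 1/a_t)] = 9.491 km/s.
First burn Δv₁ = |v_p − v₁| = 2.206 km/s.
Circular speed at r₂: v₂ = √(μ/r₂) = 3.077 km/s.
Transfer-orbit speed at r₂: v_a = √[μ(2/r₂ − 1/a_t)] = 1.693 km/s.
Second burn Δv₂ = |v₂ − v_a| = 1.384 km/s.
Total Δv = Δv₁ + Δv₂ = 3.590 km/s.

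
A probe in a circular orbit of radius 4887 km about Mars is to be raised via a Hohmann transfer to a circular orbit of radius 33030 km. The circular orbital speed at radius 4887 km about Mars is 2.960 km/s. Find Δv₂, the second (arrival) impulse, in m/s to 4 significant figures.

From the circular-orbit relation v² = μ/r at r = 4887 km: μ = v²r = (2.960)² × 4887 = 42817.9 km³/s².
Semi-major axis of the transfer orbit: a_t = (4887 + 33030)/2 = 18958.5 km.
On the circular orbit at r = 33030 km, v_c = √(μ/r) = 1.1386 km/s.
Vis-viva on the transfer ellipse at r = 33030 km gives v_t = √[μ(2/r − 1/a_t)] = 0.57807 km/s.
Δv₂ = |v_t − v_c| = |0.57807 − 1.1386| = 0.5605 km/s.

Δv₂ = 560.5 m/s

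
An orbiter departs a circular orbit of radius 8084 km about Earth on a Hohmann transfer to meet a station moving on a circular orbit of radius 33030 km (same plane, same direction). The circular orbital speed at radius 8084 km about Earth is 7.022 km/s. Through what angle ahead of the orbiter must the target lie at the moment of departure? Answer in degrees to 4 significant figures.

φ = 91.62°

From the circular-orbit relation v² = μ/r at r = 8084 km: μ = v²r = (7.022)² × 8084 = 3.98610×10^5 km³/s².
Transfer-ellipse semi-major axis a_t = (r₁ + r₂)/2 = (8084 + 33030)/2 = 20557 km.
Transfer time t = π√(a_t³/μ) = 14666.1 s.
Target angular speed ω₂ = √(μ/r₂³) = 1.05175×10^-4 rad/s.
Angle swept by the target during transfer: ω₂·t = 1.5425 rad = 88.38°.
Arrival is 180° from departure on the ellipse, so φ = 180° − 88.38° = 91.62°.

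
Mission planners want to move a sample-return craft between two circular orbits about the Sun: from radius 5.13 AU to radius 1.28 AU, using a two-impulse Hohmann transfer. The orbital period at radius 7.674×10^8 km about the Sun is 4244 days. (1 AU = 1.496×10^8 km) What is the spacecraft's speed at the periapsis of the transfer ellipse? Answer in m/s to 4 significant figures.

From Kepler's third law T² = 4π²r³/μ at r = 7.674×10^8 km, T = 4244 days = 4244 × 86400 s = 3.666816×10^8 s: μ = 4π²r³/T² = 1.32693×10^11 km³/s².
In km: r₁ = 5.13 × 1.496×10^8 = 7.67448×10^8 km; r₂ = 1.28 × 1.496×10^8 = 1.91488×10^8 km.
The Hohmann ellipse has a_t = (r₁ + r₂)/2 = 4.79468×10^8 km.
The periapsis of the transfer ellipse is at r = 1.91488×10^8 km.
Applying v² = μ(2/r − 1/a_t): v = 33.30 km/s.

v = 33300 m/s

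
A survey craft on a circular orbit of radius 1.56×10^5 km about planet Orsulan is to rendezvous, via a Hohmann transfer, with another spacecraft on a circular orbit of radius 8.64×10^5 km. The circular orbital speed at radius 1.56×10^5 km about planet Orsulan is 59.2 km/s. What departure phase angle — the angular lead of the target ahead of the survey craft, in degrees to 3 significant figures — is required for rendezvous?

φ = 98.4°

From the circular-orbit relation v² = μ/r at r = 1.56×10^5 km: μ = v²r = (59.2)² × 1.56×10^5 = 5.46724×10^8 km³/s².
The Hohmann ellipse has a_t = (r₁ + r₂)/2 = 5.100×10^5 km.
The half-period of the transfer ellipse is t = π√(a_t³/μ) = 48935 s.
The target's mean motion on its circular orbit is ω₂ = √(μ/r₂³) = 2.9115×10^-5 rad/s.
Angle swept by the target during transfer: ω₂·t = 1.4247 rad = 81.63°.
The survey craft traverses 180° on the transfer ellipse, so the target must lead by 180° − 81.63° = 98.4°.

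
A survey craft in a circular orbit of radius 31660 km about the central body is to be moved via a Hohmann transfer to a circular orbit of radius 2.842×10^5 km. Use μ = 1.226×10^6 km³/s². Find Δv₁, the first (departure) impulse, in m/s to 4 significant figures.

Δv₁ = 2125 m/s

Transfer-ellipse semi-major axis a_t = (r₁ + r₂)/2 = (31660 + 2.842×10^5)/2 = 1.5793×10^5 km.
Circular speed at r = 31660 km: v_c = √(μ/r) = 6.223 km/s.
Vis-viva on the transfer ellipse at r = 31660 km gives v_t = √[μ(2/r − 1/a_t)] = 8.348 km/s.
Δv₁ = |v_t − v_c| = |8.348 − 6.223| = 2.125 km/s.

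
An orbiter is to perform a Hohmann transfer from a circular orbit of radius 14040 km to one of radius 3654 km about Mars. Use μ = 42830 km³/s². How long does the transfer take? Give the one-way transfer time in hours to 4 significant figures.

t = 3.509 hours

The Hohmann ellipse has a_t = (r₁ + r₂)/2 = 8847 km.
Half the transfer-orbit period gives t = π√(a_t³/μ) = 12632 s.
Converting: 12632 s ÷ 3600 s/hour = 3.509 hours.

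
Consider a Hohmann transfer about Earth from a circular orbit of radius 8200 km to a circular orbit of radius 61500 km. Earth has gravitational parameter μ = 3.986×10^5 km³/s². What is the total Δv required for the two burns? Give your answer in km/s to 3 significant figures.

The Hohmann ellipse has a_t = (r₁ + r₂)/2 = 34850 km.
At r₁ the circular-orbit speed is v₁ = √(μ/r₁) = 6.972 km/s.
On the transfer ellipse at r₁, v² = μ(2/r − 1/a) gives v_p = √[μ(2/r₁ − 1/a_t)] = 9.262 km/s.
First burn Δv₁ = |v_p − v₁| = 2.290 km/s.
At r₂, v₂ = √(μ/r₂) = 2.546 km/s.
Transfer-orbit speed at r₂: v_a = √[μ(2/r₂ − 1/a_t)] = 1.235 km/s.
Second burn Δv₂ = |v₂ − v_a| = 1.311 km/s.
Total Δv = Δv₁ + Δv₂ = 3.601 km/s.

Δv = 3.60 km/s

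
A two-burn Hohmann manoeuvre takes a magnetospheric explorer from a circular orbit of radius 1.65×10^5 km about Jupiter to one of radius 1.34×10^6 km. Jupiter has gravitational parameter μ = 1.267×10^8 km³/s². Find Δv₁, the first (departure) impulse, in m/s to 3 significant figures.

Δv₁ = 9270 m/s

Semi-major axis of the transfer orbit: a_t = (1.650×10^5 + 1.340×10^6)/2 = 7.525×10^5 km.
On the circular orbit at r = 1.650×10^5 km, v_c = √(μ/r) = 27.7106 km/s.
Vis-viva on the transfer ellipse at r = 1.650×10^5 km gives v_t = √[μ(2/r − 1/a_t)] = 36.9782 km/s.
Δv₁ = |v_t − v_c| = |36.9782 − 27.7106| = 9.268 km/s.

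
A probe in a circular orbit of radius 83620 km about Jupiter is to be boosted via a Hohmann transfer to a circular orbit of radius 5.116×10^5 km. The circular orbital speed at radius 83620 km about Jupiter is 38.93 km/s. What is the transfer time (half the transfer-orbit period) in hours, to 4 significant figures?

t = 12.59 hours

From the circular-orbit relation v² = μ/r at r = 83620 km: μ = v²r = (38.93)² × 83620 = 1.26730×10^8 km³/s².
The Hohmann ellipse has a_t = (r₁ + r₂)/2 = 2.9761×10^5 km.
Half the transfer-orbit period gives t = π√(a_t³/μ) = 45310 s.
Converting: 45310 s ÷ 3600 s/hour = 12.59 hours.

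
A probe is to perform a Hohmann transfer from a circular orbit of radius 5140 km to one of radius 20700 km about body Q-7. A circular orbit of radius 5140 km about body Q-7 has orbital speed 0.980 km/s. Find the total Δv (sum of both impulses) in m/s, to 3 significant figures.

From the circular-orbit relation v² = μ/r at r = 5140 km: μ = v²r = (0.980)² × 5140 = 4936.46 km³/s².
The Hohmann ellipse has a_t = (r₁ + r₂)/2 = 12920 km.
Circular speed at r₁: v₁ = √(μ/r₁) = √(4936.46/5140) = 0.98000 km/s.
Transfer-orbit speed at r₁ (vis-viva): v_p = √[μ(2/r₁ − 1/a_t)] = 1.2405 km/s.
First burn Δv₁ = |v_p − v₁| = 0.2605 km/s.
At r₂, v₂ = √(μ/r₂) = 0.4883 km/s.
Transfer-orbit speed at r₂: v_a = √[μ(2/r₂ − 1/a_t)] = 0.3080 km/s.
Second burn Δv₂ = |v₂ − v_a| = 0.1803 km/s.
Δv = Δv₁ + Δv₂ = 0.2605 + 0.1803 = 0.4408 km/s.

Δv = 441 m/s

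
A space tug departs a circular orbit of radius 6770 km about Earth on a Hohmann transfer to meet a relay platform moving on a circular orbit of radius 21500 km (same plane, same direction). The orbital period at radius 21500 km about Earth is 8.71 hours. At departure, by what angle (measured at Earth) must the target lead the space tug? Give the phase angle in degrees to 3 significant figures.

From Kepler's third law T² = 4π²r³/μ at r = 21500 km, T = 8.71 hours = 8.71 × 3600 s = 31356 s: μ = 4π²r³/T² = 3.99056×10^5 km³/s².
The Hohmann ellipse has a_t = (r₁ + r₂)/2 = 14135 km.
The half-period of the transfer ellipse is t = π√(a_t³/μ) = 8357.5 s.
The target's mean motion on its circular orbit is ω₂ = √(μ/r₂³) = 2.0038×10^-4 rad/s.
Angle swept by the target during transfer: ω₂·t = 1.6747 rad = 95.953°.
The space tug traverses 180° on the transfer ellipse, so the target must lead by 180° − 95.953° = 84.0°.

φ = 84.0°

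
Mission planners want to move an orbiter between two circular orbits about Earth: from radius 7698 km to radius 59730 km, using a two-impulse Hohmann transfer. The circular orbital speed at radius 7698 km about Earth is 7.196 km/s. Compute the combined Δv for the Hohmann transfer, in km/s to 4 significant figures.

From the circular-orbit relation v² = μ/r at r = 7698 km: μ = v²r = (7.196)² × 7698 = 3.98621×10^5 km³/s².
The Hohmann ellipse has a_t = (r₁ + r₂)/2 = 33714 km.
Circular speed at r₁: v₁ = √(μ/r₁) = √(3.98621×10^5/7698) = 7.196 km/s.
On the transfer ellipse at r₁, v² = μ(2/r − 1/a) gives v_p = √[μ(2/r₁ − 1/a_t)] = 9.578 km/s.
First burn Δv₁ = |v_p − v₁| = 2.382 km/s.
Circular speed at r₂: v₂ = √(μ/r₂) = 2.583 km/s.
Transfer-orbit speed at r₂: v_a = √[μ(2/r₂ − 1/a_t)] = 1.234 km/s.
Second burn Δv₂ = |v₂ − v_a| = 1.349 km/s.
Δv = Δv₁ + Δv₂ = 2.382 + 1.349 = 3.731 km/s.

Δv = 3.731 km/s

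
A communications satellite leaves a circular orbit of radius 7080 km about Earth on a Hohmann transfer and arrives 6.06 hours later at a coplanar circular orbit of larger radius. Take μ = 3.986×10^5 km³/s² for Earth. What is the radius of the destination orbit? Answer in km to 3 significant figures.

Transfer time t = 6.06 hours = 21816 s, and t = π√(a_t³/μ).
So a_t = (μ t²/π²)^(1/3) = (3.986×10^5 × (21816)² / π²)^(1/3) = 26787 km.
Since a_t = (r₁ + r₂)/2, r₂ = 2a_t − r₁ = 2×26787 − 7080 = 46494 km.

r₂ = 46500 km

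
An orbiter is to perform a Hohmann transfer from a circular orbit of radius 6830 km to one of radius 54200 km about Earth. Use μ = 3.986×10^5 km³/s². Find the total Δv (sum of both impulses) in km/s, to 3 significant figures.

Transfer-ellipse semi-major axis a_t = (r₁ + r₂)/2 = (6830 + 54200)/2 = 30515 km.
At r₁ the circular-orbit speed is v₁ = √(μ/r₁) = 7.6394 km/s.
On the transfer ellipse at r₁, v² = μ(2/r − 1/a) gives v_p = √[μ(2/r₁ − 1/a_t)] = 10.181 km/s.
First burn Δv₁ = |v_p − v₁| = 2.542 km/s.
At r₂, v₂ = √(μ/r₂) = 2.712 km/s.
Transfer-orbit speed at r₂: v_a = √[μ(2/r₂ − 1/a_t)] = 1.283 km/s.
Second burn Δv₂ = |v₂ − v_a| = 1.429 km/s.
Total Δv = Δv₁ + Δv₂ = 3.971 km/s.

Δv = 3.97 km/s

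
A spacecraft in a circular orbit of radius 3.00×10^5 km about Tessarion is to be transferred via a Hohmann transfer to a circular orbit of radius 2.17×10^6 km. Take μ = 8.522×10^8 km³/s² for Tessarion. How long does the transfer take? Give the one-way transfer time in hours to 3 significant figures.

The Hohmann ellipse has a_t = (r₁ + r₂)/2 = 1.235×10^6 km.
Half the transfer-orbit period gives t = π√(a_t³/μ) = 1.477×10^5 s.
Converting: 1.477×10^5 s ÷ 3600 s/hour = 41.0 hours.

t = 41.0 hours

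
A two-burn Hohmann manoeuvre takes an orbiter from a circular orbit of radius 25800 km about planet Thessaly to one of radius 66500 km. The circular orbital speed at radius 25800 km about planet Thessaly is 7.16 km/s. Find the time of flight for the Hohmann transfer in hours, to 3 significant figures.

t = 7.52 hours

From the circular-orbit relation v² = μ/r at r = 25800 km: μ = v²r = (7.16)² × 25800 = 1.32265×10^6 km³/s².
Transfer-ellipse semi-major axis a_t = (r₁ + r₂)/2 = (25800 + 66500)/2 = 46150 km.
Transfer time t = π√(a_t³/μ) = π√((46150)³ / 1.32265×10^6) = 27080 s.
Converting: 27080 s ÷ 3600 s/hour = 7.52 hours.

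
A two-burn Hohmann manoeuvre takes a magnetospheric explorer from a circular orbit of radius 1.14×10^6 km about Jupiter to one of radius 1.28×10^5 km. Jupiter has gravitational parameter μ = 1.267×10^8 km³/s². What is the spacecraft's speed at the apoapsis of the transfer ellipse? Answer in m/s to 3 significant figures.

Transfer-ellipse semi-major axis a_t = (r₁ + r₂)/2 = (1.140×10^6 + 1.280×10^5)/2 = 6.340×10^5 km.
At apoapsis, r = 1.140×10^6 km.
Applying v² = μ(2/r − 1/a_t): v = 4.737 km/s.

v = 4740 m/s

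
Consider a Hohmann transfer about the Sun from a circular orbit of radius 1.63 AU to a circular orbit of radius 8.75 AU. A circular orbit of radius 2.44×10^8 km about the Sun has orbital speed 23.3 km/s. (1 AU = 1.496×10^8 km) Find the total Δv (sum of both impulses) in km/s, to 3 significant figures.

Δv = 11.4 km/s

From the circular-orbit relation v² = μ/r at r = 2.44×10^8 km: μ = v²r = (23.3)² × 2.44×10^8 = 1.32465×10^11 km³/s².
In km: r₁ = 1.63 × 1.496×10^8 = 2.43848×10^8 km; r₂ = 8.75 × 1.496×10^8 = 1.309×10^9 km.
Semi-major axis of the transfer orbit: a_t = (2.43848×10^8 + 1.309×10^9)/2 = 7.76424×10^8 km.
At r₁ the circular-orbit speed is v₁ = √(μ/r₁) = 23.307 km/s.
On the transfer ellipse at r₁, v² = μ(2/r − 1/a) gives v_p = √[μ(2/r₁ − 1/a_t)] = 30.263 km/s.
First burn Δv₁ = |v_p − v₁| = 6.956 km/s.
At r₂, v₂ = √(μ/r₂) = 10.06 km/s.
Transfer-orbit speed at r₂: v_a = √[μ(2/r₂ − 1/a_t)] = 5.638 km/s.
Second burn Δv₂ = |v₂ − v_a| = 4.422 km/s.
Total Δv = Δv₁ + Δv₂ = 11.38 km/s.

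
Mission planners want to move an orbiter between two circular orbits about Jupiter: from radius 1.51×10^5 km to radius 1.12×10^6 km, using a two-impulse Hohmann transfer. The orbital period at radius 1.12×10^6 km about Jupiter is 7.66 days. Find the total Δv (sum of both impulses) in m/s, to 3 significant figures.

Δv = 14900 m/s

From Kepler's third law T² = 4π²r³/μ at r = 1.12×10^6 km, T = 7.66 days = 7.66 × 86400 s = 6.61824×10^5 s: μ = 4π²r³/T² = 1.26628×10^8 km³/s².
The Hohmann ellipse has a_t = (r₁ + r₂)/2 = 6.355×10^5 km.
Circular speed at r₁: v₁ = √(μ/r₁) = √(1.26628×10^8/1.510×10^5) = 28.9585 km/s.
Transfer-orbit speed at r₁ (v² = μ(2/r − 1/a)): v_p = √[μ(2/r₁ − 1/a_t)] = 38.4439 km/s.
First burn Δv₁ = |v_p − v₁| = 9.4854 km/s.
At r₂, v₂ = √(μ/r₂) = 10.633 km/s.
Transfer-orbit speed at r₂: v_a = √[μ(2/r₂ − 1/a_t)] = 5.1831 km/s.
Second burn Δv₂ = |v₂ − v_a| = 5.4499 km/s.
Total Δv = Δv₁ + Δv₂ = 14.94 km/s.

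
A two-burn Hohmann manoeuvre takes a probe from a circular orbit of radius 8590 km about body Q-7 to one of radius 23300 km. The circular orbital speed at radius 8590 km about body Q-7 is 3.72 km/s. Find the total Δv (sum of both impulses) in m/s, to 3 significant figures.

From the circular-orbit relation v² = μ/r at r = 8590 km: μ = v²r = (3.72)² × 8590 = 1.18872×10^5 km³/s².
Semi-major axis of the transfer orbit: a_t = (8590 + 23300)/2 = 15945 km.
Circular speed at r₁: v₁ = √(μ/r₁) = √(1.18872×10^5/8590) = 3.7200 km/s.
On the transfer ellipse at r₁, vis-viva gives v_p = √[μ(2/r₁ − 1/a_t)] = 4.4969 km/s.
First burn Δv₁ = |v_p − v₁| = 0.7769 km/s.
Circular speed at r₂: v₂ = √(μ/r₂) = 2.25872 km/s.
Transfer-orbit speed at r₂: v_a = √[μ(2/r₂ − 1/a_t)] = 1.65785 km/s.
Second burn Δv₂ = |v₂ − v_a| = 0.6009 km/s.
Total Δv = Δv₁ + Δv₂ = 1.378 km/s.

Δv = 1380 m/s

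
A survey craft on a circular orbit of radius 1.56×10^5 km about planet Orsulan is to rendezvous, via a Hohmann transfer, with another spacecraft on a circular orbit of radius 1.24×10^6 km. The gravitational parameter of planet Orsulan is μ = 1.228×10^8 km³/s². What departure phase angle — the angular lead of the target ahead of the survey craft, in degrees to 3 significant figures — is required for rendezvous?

φ = 104°

The Hohmann ellipse has a_t = (r₁ + r₂)/2 = 6.980×10^5 km.
Transfer time t = π√(a_t³/μ) = 1.6532×10^5 s.
Target angular speed ω₂ = √(μ/r₂³) = 8.0254×10^-6 rad/s.
Angle swept by the target during transfer: ω₂·t = 1.3268 rad = 76.02°.
The survey craft traverses 180° on the transfer ellipse, so the target must lead by 180° − 76.02° = 104°.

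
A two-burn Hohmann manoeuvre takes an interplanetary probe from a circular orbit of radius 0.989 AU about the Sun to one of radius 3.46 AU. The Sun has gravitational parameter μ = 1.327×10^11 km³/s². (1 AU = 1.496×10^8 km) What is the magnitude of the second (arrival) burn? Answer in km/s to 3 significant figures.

Δv₂ = 5.34 km/s

In km: r₁ = 0.989 × 1.496×10^8 = 1.479544×10^8 km; r₂ = 3.46 × 1.496×10^8 = 5.17616×10^8 km.
The Hohmann ellipse has a_t = (r₁ + r₂)/2 = 3.327852×10^8 km.
On the circular orbit at r = 5.17616×10^8 km, v_c = √(μ/r) = 16.011 km/s.
Vis-viva on the transfer ellipse at r = 5.17616×10^8 km gives v_t = √[μ(2/r − 1/a_t)] = 10.676 km/s.
Δv₂ = |v_t − v_c| = |10.676 − 16.011| = 5.335 km/s.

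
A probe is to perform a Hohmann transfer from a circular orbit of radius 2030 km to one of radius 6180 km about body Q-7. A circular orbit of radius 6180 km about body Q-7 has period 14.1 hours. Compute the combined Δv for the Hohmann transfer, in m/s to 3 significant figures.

From Kepler's third law T² = 4π²r³/μ at r = 6180 km, T = 14.1 hours = 14.1 × 3600 s = 50760 s: μ = 4π²r³/T² = 3616.45 km³/s².
Transfer-ellipse semi-major axis a_t = (r₁ + r₂)/2 = (2030 + 6180)/2 = 4105 km.
Circular speed at r₁: v₁ = √(μ/r₁) = √(3616.45/2030) = 1.335 km/s.
Transfer-orbit speed at r₁ (vis-viva): v_p = √[μ(2/r₁ − 1/a_t)] = 1.638 km/s.
First burn Δv₁ = |v_p − v₁| = 0.3030 km/s.
At r₂, v₂ = √(μ/r₂) = 0.76497 km/s.
Transfer-orbit speed at r₂: v_a = √[μ(2/r₂ − 1/a_t)] = 0.53795 km/s.
Second burn Δv₂ = |v₂ − v_a| = 0.2270 km/s.
Total Δv = Δv₁ + Δv₂ = 0.5300 km/s.

Δv = 530 m/s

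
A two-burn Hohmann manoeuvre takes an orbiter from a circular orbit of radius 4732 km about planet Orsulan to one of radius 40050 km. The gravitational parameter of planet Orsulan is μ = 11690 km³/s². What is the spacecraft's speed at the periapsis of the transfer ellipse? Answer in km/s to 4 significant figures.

v = 2.102 km/s

Transfer-ellipse semi-major axis a_t = (r₁ + r₂)/2 = (4732 + 40050)/2 = 22391 km.
The periapsis of the transfer ellipse is at r = 4732 km.
Vis-viva: v = √[μ(2/r − 1/a_t)] = √[11690 × (2/4732 − 1/22391)] = 2.102 km/s.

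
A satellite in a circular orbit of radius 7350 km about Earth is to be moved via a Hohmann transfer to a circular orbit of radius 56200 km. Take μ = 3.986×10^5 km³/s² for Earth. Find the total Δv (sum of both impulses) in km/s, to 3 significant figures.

The Hohmann ellipse has a_t = (r₁ + r₂)/2 = 31775 km.
At r₁ the circular-orbit speed is v₁ = √(μ/r₁) = 7.364 km/s.
On the transfer ellipse at r₁, vis-viva equation gives v_p = √[μ(2/r₁ − 1/a_t)] = 9.794 km/s.
First burn Δv₁ = |v_p − v₁| = 2.430 km/s.
At r₂, v₂ = √(μ/r₂) = 2.663 km/s.
Transfer-orbit speed at r₂: v_a = √[μ(2/r₂ − 1/a_t)] = 1.281 km/s.
Second burn Δv₂ = |v₂ − v_a| = 1.382 km/s.
Δv = Δv₁ + Δv₂ = 2.430 + 1.382 = 3.812 km/s.

Δv = 3.81 km/s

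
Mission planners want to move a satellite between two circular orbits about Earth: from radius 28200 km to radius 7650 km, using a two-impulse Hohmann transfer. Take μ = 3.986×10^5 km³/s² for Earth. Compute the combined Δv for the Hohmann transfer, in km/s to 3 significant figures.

Δv = 3.14 km/s

Transfer-ellipse semi-major axis a_t = (r₁ + r₂)/2 = (28200 + 7650)/2 = 17925 km.
Circular speed at r₁: v₁ = √(μ/r₁) = √(3.986×10^5/28200) = 3.760 km/s.
Transfer-orbit speed at r₁ (vis-viva): v_a = √[μ(2/r₁ − 1/a_t)] = 2.456 km/s.
First burn Δv₁ = |v_a − v₁| = 1.304 km/s.
Circular speed at r₂: v₂ = √(μ/r₂) = 7.21835 km/s.
Transfer-orbit speed at r₂: v_p = √[μ(2/r₂ − 1/a_t)] = 9.05384 km/s.
Second burn Δv₂ = |v₂ − v_p| = 1.835 km/s.
Total Δv = Δv₁ + Δv₂ = 3.139 km/s.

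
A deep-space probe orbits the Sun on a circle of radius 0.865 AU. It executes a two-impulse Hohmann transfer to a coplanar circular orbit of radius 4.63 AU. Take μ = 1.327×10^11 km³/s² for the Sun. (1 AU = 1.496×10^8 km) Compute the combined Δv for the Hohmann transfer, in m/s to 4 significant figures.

In km: r₁ = 0.865 × 1.496×10^8 = 1.29404×10^8 km; r₂ = 4.63 × 1.496×10^8 = 6.92648×10^8 km.
The Hohmann ellipse has a_t = (r₁ + r₂)/2 = 4.11026×10^8 km.
Circular speed at r₁: v₁ = √(μ/r₁) = √(1.327×10^11/1.29404×10^8) = 32.023 km/s.
Transfer-orbit speed at r₁ (vis-viva equation): v_p = √[μ(2/r₁ − 1/a_t)] = 41.570 km/s.
First burn Δv₁ = |v_p − v₁| = 9.547 km/s.
Circular speed at r₂: v₂ = √(μ/r₂) = 13.841 km/s.
Transfer-orbit speed at r₂: v_a = √[μ(2/r₂ − 1/a_t)] = 7.7664 km/s.
Second burn Δv₂ = |v₂ − v_a| = 6.075 km/s.
Δv = Δv₁ + Δv₂ = 9.547 + 6.075 = 15.62 km/s.

Δv = 15620 m/s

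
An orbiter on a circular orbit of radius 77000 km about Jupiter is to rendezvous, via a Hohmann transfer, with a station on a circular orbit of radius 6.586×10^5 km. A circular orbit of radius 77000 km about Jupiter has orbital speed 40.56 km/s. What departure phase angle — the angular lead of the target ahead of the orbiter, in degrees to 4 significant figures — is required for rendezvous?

φ = 104.9°

From the circular-orbit relation v² = μ/r at r = 77000 km: μ = v²r = (40.56)² × 77000 = 1.26674×10^8 km³/s².
The Hohmann ellipse has a_t = (r₁ + r₂)/2 = 3.678×10^5 km.
Transfer time t = π√(a_t³/μ) = 62262 s.
Target angular speed ω₂ = √(μ/r₂³) = 2.1058×10^-5 rad/s.
Angle swept by the target during transfer: ω₂·t = 1.3111 rad = 75.12°.
The orbiter traverses 180° on the transfer ellipse, so the target must lead by 180° − 75.12° = 104.9°.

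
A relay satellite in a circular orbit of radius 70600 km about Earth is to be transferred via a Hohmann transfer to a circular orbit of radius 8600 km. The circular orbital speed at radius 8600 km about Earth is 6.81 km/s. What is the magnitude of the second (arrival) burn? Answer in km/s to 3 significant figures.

From the circular-orbit relation v² = μ/r at r = 8600 km: μ = v²r = (6.81)² × 8600 = 3.98834×10^5 km³/s².
The Hohmann ellipse has a_t = (r₁ + r₂)/2 = 39600 km.
Circular speed at r = 8600 km: v_c = √(μ/r) = 6.810 km/s.
Vis-viva on the transfer ellipse at r = 8600 km gives v_t = √[μ(2/r − 1/a_t)] = 9.093 km/s.
Δv₂ = |v_t − v_c| = |9.093 − 6.810| = 2.283 km/s.

Δv₂ = 2.28 km/s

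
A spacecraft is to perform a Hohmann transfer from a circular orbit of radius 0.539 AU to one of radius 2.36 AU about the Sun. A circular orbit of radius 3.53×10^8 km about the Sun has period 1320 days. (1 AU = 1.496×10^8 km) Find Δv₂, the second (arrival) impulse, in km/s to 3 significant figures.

From Kepler's third law T² = 4π²r³/μ at r = 3.53×10^8 km, T = 1320 days = 1320 × 86400 s = 1.14048×10^8 s: μ = 4π²r³/T² = 1.33508×10^11 km³/s².
In km: r₁ = 0.539 × 1.496×10^8 = 8.06344×10^7 km; r₂ = 2.36 × 1.496×10^8 = 3.53056×10^8 km.
Semi-major axis of the transfer orbit: a_t = (8.06344×10^7 + 3.53056×10^8)/2 = 2.168452×10^8 km.
On the circular orbit at r = 3.53056×10^8 km, v_c = √(μ/r) = 19.446 km/s.
Vis-viva on the transfer ellipse at r = 3.53056×10^8 km gives v_t = √[μ(2/r − 1/a_t)] = 11.858 km/s.
Δv₂ = |v_t − v_c| = |11.858 − 19.446| = 7.588 km/s.

Δv₂ = 7.59 km/s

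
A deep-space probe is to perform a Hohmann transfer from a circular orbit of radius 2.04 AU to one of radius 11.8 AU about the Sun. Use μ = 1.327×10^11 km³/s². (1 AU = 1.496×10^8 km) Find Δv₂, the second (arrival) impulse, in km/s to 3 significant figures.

In km: r₁ = 2.04 × 1.496×10^8 = 3.05184×10^8 km; r₂ = 11.8 × 1.496×10^8 = 1.76528×10^9 km.
The Hohmann ellipse has a_t = (r₁ + r₂)/2 = 1.035232×10^9 km.
On the circular orbit at r = 1.76528×10^9 km, v_c = √(μ/r) = 8.6702 km/s.
Transfer-orbit speed at the same r (vis-viva, a = a_t): v_t = √[μ(2/r − 1/a_t)] = 4.7075 km/s.
Δv₂ = |v_t − v_c| = |4.7075 − 8.6702| = 3.963 km/s.

Δv₂ = 3.96 km/s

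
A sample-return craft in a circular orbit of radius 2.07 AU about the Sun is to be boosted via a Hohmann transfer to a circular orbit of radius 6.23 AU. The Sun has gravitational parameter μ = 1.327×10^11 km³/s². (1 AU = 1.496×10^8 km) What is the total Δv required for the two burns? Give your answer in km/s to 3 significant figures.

Δv = 8.17 km/s

In km: r₁ = 2.07 × 1.496×10^8 = 3.09672×10^8 km; r₂ = 6.23 × 1.496×10^8 = 9.32008×10^8 km.
The Hohmann ellipse has a_t = (r₁ + r₂)/2 = 6.2084×10^8 km.
Circular speed at r₁: v₁ = √(μ/r₁) = √(1.327×10^11/3.09672×10^8) = 20.70067 km/s.
On the transfer ellipse at r₁, vis-viva gives v_p = √[μ(2/r₁ − 1/a_t)] = 25.36322 km/s.
First burn Δv₁ = |v_p − v₁| = 4.663 km/s.
Circular speed at r₂: v₂ = √(μ/r₂) = 11.932 km/s.
Transfer-orbit speed at r₂: v_a = √[μ(2/r₂ − 1/a_t)] = 8.4273 km/s.
Second burn Δv₂ = |v₂ − v_a| = 3.505 km/s.
Δv = Δv₁ + Δv₂ = 4.663 + 3.505 = 8.168 km/s.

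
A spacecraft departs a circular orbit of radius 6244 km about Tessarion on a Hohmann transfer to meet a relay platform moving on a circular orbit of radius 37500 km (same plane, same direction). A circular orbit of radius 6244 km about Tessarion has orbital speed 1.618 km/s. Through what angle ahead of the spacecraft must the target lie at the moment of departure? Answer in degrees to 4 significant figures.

From the circular-orbit relation v² = μ/r at r = 6244 km: μ = v²r = (1.618)² × 6244 = 16346.3 km³/s².
Semi-major axis of the transfer orbit: a_t = (6244 + 37500)/2 = 21872 km.
The half-period of the transfer ellipse is t = π√(a_t³/μ) = 79483 s.
The target's mean motion on its circular orbit is ω₂ = √(μ/r₂³) = 1.7606×10^-5 rad/s.
Angle swept by the target during transfer: ω₂·t = 1.3994 rad = 80.18°.
The spacecraft traverses 180° on the transfer ellipse, so the target must lead by 180° − 80.18° = 99.82°.

φ = 99.82°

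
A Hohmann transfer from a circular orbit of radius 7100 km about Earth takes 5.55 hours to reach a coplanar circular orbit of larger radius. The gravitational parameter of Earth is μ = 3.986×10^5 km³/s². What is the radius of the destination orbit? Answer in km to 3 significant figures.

r₂ = 43400 km

Transfer time t = 5.55 hours = 19980 s, and t = π√(a_t³/μ).
So a_t = (μ t²/π²)^(1/3) = (3.986×10^5 × (19980)² / π²)^(1/3) = 25262 km.
Since a_t = (r₁ + r₂)/2, r₂ = 2a_t − r₁ = 2×25262 − 7100 = 43424 km.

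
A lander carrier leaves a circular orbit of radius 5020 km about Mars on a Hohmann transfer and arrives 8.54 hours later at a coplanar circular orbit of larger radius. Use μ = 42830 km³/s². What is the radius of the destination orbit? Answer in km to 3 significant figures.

r₂ = 27000 km

Transfer time t = 8.54 hours = 30744 s, and t = π√(a_t³/μ).
So a_t = (μ t²/π²)^(1/3) = (42830 × (30744)² / π²)^(1/3) = 16007 km.
Since a_t = (r₁ + r₂)/2, r₂ = 2a_t − r₁ = 2×16007 − 5020 = 26994 km.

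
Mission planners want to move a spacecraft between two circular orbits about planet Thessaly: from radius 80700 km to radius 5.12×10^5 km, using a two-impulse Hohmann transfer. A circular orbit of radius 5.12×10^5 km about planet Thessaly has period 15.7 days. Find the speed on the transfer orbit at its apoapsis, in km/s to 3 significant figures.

From Kepler's third law T² = 4π²r³/μ at r = 5.12×10^5 km, T = 15.7 days = 15.7 × 86400 s = 1.35648×10^6 s: μ = 4π²r³/T² = 2.87967×10^6 km³/s².
The Hohmann ellipse has a_t = (r₁ + r₂)/2 = 2.9635×10^5 km.
The apoapsis of the transfer ellipse is at r = 5.120×10^5 km.
From the vis-viva equation, v = √[μ(2/r − 1/a_t)] = 1.238 km/s.

v = 1.24 km/s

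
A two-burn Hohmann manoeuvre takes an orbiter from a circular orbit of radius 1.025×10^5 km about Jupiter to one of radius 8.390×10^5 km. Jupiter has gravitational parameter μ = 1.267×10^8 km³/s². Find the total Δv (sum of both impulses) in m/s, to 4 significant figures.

Semi-major axis of the transfer orbit: a_t = (1.025×10^5 + 8.390×10^5)/2 = 4.7075×10^5 km.
At r₁ the circular-orbit speed is v₁ = √(μ/r₁) = 35.15818 km/s.
On the transfer ellipse at r₁, vis-viva gives v_p = √[μ(2/r₁ − 1/a_t)] = 46.93666 km/s.
First burn Δv₁ = |v_p − v₁| = 11.778 km/s.
At r₂, v₂ = √(μ/r₂) = 12.2887 km/s.
Transfer-orbit speed at r₂: v_a = √[μ(2/r₂ − 1/a_t)] = 5.73422 km/s.
Second burn Δv₂ = |v₂ − v_a| = 6.5545 km/s.
Total Δv = Δv₁ + Δv₂ = 18.33 km/s.

Δv = 18330 m/s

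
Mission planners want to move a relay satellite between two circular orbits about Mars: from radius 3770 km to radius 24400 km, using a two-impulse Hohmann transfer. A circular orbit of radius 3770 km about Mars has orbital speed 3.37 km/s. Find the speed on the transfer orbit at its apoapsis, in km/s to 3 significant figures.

From the circular-orbit relation v² = μ/r at r = 3770 km: μ = v²r = (3.37)² × 3770 = 42815.5 km³/s².
Semi-major axis of the transfer orbit: a_t = (3770 + 24400)/2 = 14085 km.
The apoapsis of the transfer ellipse is at r = 24400 km.
From the vis-viva equation, v = √[μ(2/r − 1/a_t)] = 0.6853 km/s.

v = 0.685 km/s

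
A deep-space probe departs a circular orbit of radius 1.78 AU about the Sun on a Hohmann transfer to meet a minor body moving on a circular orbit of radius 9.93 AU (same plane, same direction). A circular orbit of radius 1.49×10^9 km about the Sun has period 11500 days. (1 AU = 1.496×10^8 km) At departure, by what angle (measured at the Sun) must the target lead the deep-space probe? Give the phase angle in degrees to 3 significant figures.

φ = 98.5°

From Kepler's third law T² = 4π²r³/μ at r = 1.49×10^9 km, T = 11500 days = 11500 × 86400 s = 9.936×10^8 s: μ = 4π²r³/T² = 1.32280×10^11 km³/s².
In km: r₁ = 1.78 × 1.496×10^8 = 2.66288×10^8 km; r₂ = 9.93 × 1.496×10^8 = 1.485528×10^9 km.
Transfer-ellipse semi-major axis a_t = (r₁ + r₂)/2 = (2.66288×10^8 + 1.485528×10^9)/2 = 8.75908×10^8 km.
Transfer time t = π√(a_t³/μ) = 2.2392×10^8 s.
Target angular speed ω₂ = √(μ/r₂³) = 6.3522×10^-9 rad/s.
Angle swept by the target during transfer: ω₂·t = 1.4224 rad = 81.50°.
The deep-space probe traverses 180° on the transfer ellipse, so the target must lead by 180° − 81.50° = 98.5°.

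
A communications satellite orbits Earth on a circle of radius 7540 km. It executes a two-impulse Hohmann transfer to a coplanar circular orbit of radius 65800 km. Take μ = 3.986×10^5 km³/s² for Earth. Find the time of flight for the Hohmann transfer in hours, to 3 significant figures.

Transfer-ellipse semi-major axis a_t = (r₁ + r₂)/2 = (7540 + 65800)/2 = 36670 km.
Half the transfer-orbit period gives t = π√(a_t³/μ) = 34940 s.
Converting: 34940 s ÷ 3600 s/hour = 9.71 hours.

t = 9.71 hours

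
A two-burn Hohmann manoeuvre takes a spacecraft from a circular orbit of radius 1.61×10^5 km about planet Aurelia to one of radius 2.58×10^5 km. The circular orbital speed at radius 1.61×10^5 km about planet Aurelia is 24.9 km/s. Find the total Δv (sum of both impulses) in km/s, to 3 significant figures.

From the circular-orbit relation v² = μ/r at r = 1.61×10^5 km: μ = v²r = (24.9)² × 1.61×10^5 = 9.98216×10^7 km³/s².
Semi-major axis of the transfer orbit: a_t = (1.610×10^5 + 2.580×10^5)/2 = 2.095×10^5 km.
At r₁ the circular-orbit speed is v₁ = √(μ/r₁) = 24.9000 km/s.
On the transfer ellipse at r₁, vis-viva equation gives v_p = √[μ(2/r₁ − 1/a_t)] = 27.6323 km/s.
First burn Δv₁ = |v_p − v₁| = 2.7323 km/s.
At r₂, v₂ = √(μ/r₂) = 19.6699 km/s.
Transfer-orbit speed at r₂: v_a = √[μ(2/r₂ − 1/a_t)] = 17.2434 km/s.
Second burn Δv₂ = |v₂ − v_a| = 2.4265 km/s.
Δv = Δv₁ + Δv₂ = 2.7323 + 2.4265 = 5.159 km/s.

Δv = 5.16 km/s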